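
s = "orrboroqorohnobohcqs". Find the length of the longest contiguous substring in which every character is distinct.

add o: [o] len 1
add r: [o, r] len 2
add r (repeat r, move left end past it): [r] len 1
add b: [r, b] len 2
add o: [r, b, o] len 3
add r (repeat r, move left end past it): [b, o, r] len 3
add o (repeat o, move left end past it): [r, o] len 2
add q: [r, o, q] len 3
add o (repeat o, move left end past it): [q, o] len 2
add r: [q, o, r] len 3
add o (repeat o, move left end past it): [r, o] len 2
add h: [r, o, h] len 3
add n: [r, o, h, n] len 4
add o (repeat o, move left end past it): [h, n, o] len 3
add b: [h, n, o, b] len 4
add o (repeat o, move left end past it): [b, o] len 2
add h: [b, o, h] len 3
add c: [b, o, h, c] len 4
add q: [b, o, h, c, q] len 5
add s: [b, o, h, c, q, s] len 6
Longest all-distinct length: 6.

6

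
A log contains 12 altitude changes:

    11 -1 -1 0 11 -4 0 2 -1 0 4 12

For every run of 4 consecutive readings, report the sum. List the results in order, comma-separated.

(11, -1, -1, 0) → sum 9
(-1, -1, 0, 11) → sum 9
(-1, 0, 11, -4) → sum 6
(0, 11, -4, 0) → sum 7
(11, -4, 0, 2) → sum 9
(-4, 0, 2, -1) → sum -3
(0, 2, -1, 0) → sum 1
(2, -1, 0, 4) → sum 5
(-1, 0, 4, 12) → sum 15

9, 9, 6, 7, 9, -3, 1, 5, 15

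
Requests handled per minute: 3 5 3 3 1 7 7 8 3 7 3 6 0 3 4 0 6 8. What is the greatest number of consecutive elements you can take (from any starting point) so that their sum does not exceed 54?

Extend to the right; shrink from the left whenever the sum exceeds 54:
→ 3: sum 3, len 1
→ 5: sum 8, len 2
→ 3: sum 11, len 3
→ 3: sum 14, len 4
→ 1: sum 15, len 5
→ 7: sum 22, len 6
→ 7: sum 29, len 7
→ 8: sum 37, len 8
→ 3: sum 40, len 9
→ 7: sum 47, len 10
→ 3: sum 50, len 11
→ 6 (dropped 3): sum 53, len 11
→ 0: sum 53, len 12
→ 3 (dropped 5): sum 51, len 12
→ 4 (dropped 3): sum 52, len 12
→ 0: sum 52, len 13
→ 6 (dropped 3, 1): sum 54, len 12
→ 8 (dropped 7, 7): sum 48, len 11
Longest length seen: 13.

13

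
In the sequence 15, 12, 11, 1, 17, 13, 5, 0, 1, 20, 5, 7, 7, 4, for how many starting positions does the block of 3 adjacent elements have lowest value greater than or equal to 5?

[15, 12, 11] → min 11  ≥ 5 ✓
[12, 11, 1] → min 1
[11, 1, 17] → min 1
[1, 17, 13] → min 1
[17, 13, 5] → min 5  ≥ 5 ✓
[13, 5, 0] → min 0
[5, 0, 1] → min 0
[0, 1, 20] → min 0
[1, 20, 5] → min 1
[20, 5, 7] → min 5  ≥ 5 ✓
[5, 7, 7] → min 5  ≥ 5 ✓
[7, 7, 4] → min 4
4 windows satisfy the condition.

4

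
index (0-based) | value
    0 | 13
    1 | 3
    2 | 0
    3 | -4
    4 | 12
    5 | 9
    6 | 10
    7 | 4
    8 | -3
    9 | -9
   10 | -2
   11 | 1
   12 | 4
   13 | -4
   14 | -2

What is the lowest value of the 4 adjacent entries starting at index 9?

Elements at indices 9..12: -9, -2, 1, 4
min(-9, -2, 1, 4) = -9

-9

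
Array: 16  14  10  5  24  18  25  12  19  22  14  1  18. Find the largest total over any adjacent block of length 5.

98

(16, 14, 10, 5, 24) → sum 69
(14, 10, 5, 24, 18) → sum 71
(10, 5, 24, 18, 25) → sum 82
(5, 24, 18, 25, 12) → sum 84
(24, 18, 25, 12, 19) → sum 98
(18, 25, 12, 19, 22) → sum 96
(25, 12, 19, 22, 14) → sum 92
(12, 19, 22, 14, 1) → sum 68
(19, 22, 14, 1, 18) → sum 74
Largest of these is 98.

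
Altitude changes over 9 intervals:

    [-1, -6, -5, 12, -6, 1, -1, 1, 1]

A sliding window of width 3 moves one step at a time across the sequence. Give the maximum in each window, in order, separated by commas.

-1 -6 -5 → max -1
-6 -5 12 → max 12
-5 12 -6 → max 12
12 -6 1 → max 12
-6 1 -1 → max 1
1 -1 1 → max 1
-1 1 1 → max 1

-1, 12, 12, 12, 1, 1, 1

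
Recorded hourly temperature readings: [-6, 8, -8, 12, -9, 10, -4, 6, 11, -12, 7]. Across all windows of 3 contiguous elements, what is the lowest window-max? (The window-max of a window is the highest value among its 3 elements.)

Each size-3 window and its max:
-6 8 -8 → max 8
8 -8 12 → max 12
-8 12 -9 → max 12
12 -9 10 → max 12
-9 10 -4 → max 10
10 -4 6 → max 10
-4 6 11 → max 11
6 11 -12 → max 11
11 -12 7 → max 11
Lowest of these is 8.

8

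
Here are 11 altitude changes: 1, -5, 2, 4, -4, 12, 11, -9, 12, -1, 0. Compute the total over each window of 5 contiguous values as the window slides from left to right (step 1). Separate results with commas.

(1, -5, 2, 4, -4) → sum -2
(-5, 2, 4, -4, 12) → sum 9
(2, 4, -4, 12, 11) → sum 25
(4, -4, 12, 11, -9) → sum 14
(-4, 12, 11, -9, 12) → sum 22
(12, 11, -9, 12, -1) → sum 25
(11, -9, 12, -1, 0) → sum 13

-2, 9, 25, 14, 22, 25, 13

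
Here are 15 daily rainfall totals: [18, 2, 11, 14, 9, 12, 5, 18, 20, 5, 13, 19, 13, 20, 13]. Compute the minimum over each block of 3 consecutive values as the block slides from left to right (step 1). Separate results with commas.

[18, 2, 11] → min 2
[2, 11, 14] → min 2
[11, 14, 9] → min 9
[14, 9, 12] → min 9
[9, 12, 5] → min 5
[12, 5, 18] → min 5
[5, 18, 20] → min 5
[18, 20, 5] → min 5
[20, 5, 13] → min 5
[5, 13, 19] → min 5
[13, 19, 13] → min 13
[19, 13, 20] → min 13
[13, 20, 13] → min 13

2, 2, 9, 9, 5, 5, 5, 5, 5, 5, 13, 13, 13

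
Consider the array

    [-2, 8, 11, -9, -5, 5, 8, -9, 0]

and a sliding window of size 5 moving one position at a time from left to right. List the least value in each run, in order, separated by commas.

-9, -9, -9, -9, -9

Sliding a size-5 window across the 9 values:
[-2, 8, 11, -9, -5] → min -9
[8, 11, -9, -5, 5] → min -9
[11, -9, -5, 5, 8] → min -9
[-9, -5, 5, 8, -9] → min -9
[-5, 5, 8, -9, 0] → min -9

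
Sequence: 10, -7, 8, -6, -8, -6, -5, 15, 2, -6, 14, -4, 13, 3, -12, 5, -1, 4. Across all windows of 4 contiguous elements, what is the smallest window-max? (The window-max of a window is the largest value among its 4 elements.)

Each size-4 window and its max:
(10, -7, 8, -6) → max 10
(-7, 8, -6, -8) → max 8
(8, -6, -8, -6) → max 8
(-6, -8, -6, -5) → max -5
(-8, -6, -5, 15) → max 15
(-6, -5, 15, 2) → max 15
(-5, 15, 2, -6) → max 15
(15, 2, -6, 14) → max 15
(2, -6, 14, -4) → max 14
(-6, 14, -4, 13) → max 14
(14, -4, 13, 3) → max 14
(-4, 13, 3, -12) → max 13
(13, 3, -12, 5) → max 13
(3, -12, 5, -1) → max 5
(-12, 5, -1, 4) → max 5
Smallest of these is -5.

-5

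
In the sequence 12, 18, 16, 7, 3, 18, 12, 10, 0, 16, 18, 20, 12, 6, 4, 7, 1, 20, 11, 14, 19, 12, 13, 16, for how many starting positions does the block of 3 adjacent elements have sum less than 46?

[12, 18, 16] → sum 46
[18, 16, 7] → sum 41  < 46 ✓
[16, 7, 3] → sum 26  < 46 ✓
[7, 3, 18] → sum 28  < 46 ✓
[3, 18, 12] → sum 33  < 46 ✓
[18, 12, 10] → sum 40  < 46 ✓
[12, 10, 0] → sum 22  < 46 ✓
[10, 0, 16] → sum 26  < 46 ✓
[0, 16, 18] → sum 34  < 46 ✓
[16, 18, 20] → sum 54
[18, 20, 12] → sum 50
[20, 12, 6] → sum 38  < 46 ✓
[12, 6, 4] → sum 22  < 46 ✓
[6, 4, 7] → sum 17  < 46 ✓
[4, 7, 1] → sum 12  < 46 ✓
[7, 1, 20] → sum 28  < 46 ✓
[1, 20, 11] → sum 32  < 46 ✓
[20, 11, 14] → sum 45  < 46 ✓
[11, 14, 19] → sum 44  < 46 ✓
[14, 19, 12] → sum 45  < 46 ✓
[19, 12, 13] → sum 44  < 46 ✓
[12, 13, 16] → sum 41  < 46 ✓
19 windows satisfy the condition.

19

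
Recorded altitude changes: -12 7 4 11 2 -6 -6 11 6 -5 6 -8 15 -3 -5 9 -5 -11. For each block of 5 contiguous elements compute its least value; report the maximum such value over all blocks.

[-12, 7, 4, 11, 2] → min -12
[7, 4, 11, 2, -6] → min -6
[4, 11, 2, -6, -6] → min -6
[11, 2, -6, -6, 11] → min -6
[2, -6, -6, 11, 6] → min -6
[-6, -6, 11, 6, -5] → min -6
[-6, 11, 6, -5, 6] → min -6
[11, 6, -5, 6, -8] → min -8
[6, -5, 6, -8, 15] → min -8
[-5, 6, -8, 15, -3] → min -8
[6, -8, 15, -3, -5] → min -8
[-8, 15, -3, -5, 9] → min -8
[15, -3, -5, 9, -5] → min -5
[-3, -5, 9, -5, -11] → min -11
Maximum of these is -5.

-5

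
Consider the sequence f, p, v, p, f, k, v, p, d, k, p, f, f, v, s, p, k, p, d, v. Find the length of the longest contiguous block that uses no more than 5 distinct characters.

14

add f: window [f] (1 distinct), len 1
add p: window [f, p] (2 distinct), len 2
add v: window [f, p, v] (3 distinct), len 3
add p: window [f, p, v, p] (3 distinct), len 4
add f: window [f, p, v, p, f] (3 distinct), len 5
add k: window [f, p, v, p, f, k] (4 distinct), len 6
add v: window [f, p, v, p, f, k, v] (4 distinct), len 7
add p: window [f, p, v, p, f, k, v, p] (4 distinct), len 8
add d: window [f, p, v, p, f, k, v, p, d] (5 distinct), len 9
add k: window [f, p, v, p, f, k, v, p, d, k] (5 distinct), len 10
add p: window [f, p, v, p, f, k, v, p, d, k, p] (5 distinct), len 11
add f: window [f, p, v, p, f, k, v, p, d, k, p, f] (5 distinct), len 12
add f: window [f, p, v, p, f, k, v, p, d, k, p, f, f] (5 distinct), len 13
add v: window [f, p, v, p, f, k, v, p, d, k, p, f, f, v] (5 distinct), len 14
add s: window [k, p, f, f, v, s] (5 distinct), len 6
add p: window [k, p, f, f, v, s, p] (5 distinct), len 7
add k: window [k, p, f, f, v, s, p, k] (5 distinct), len 8
add p: window [k, p, f, f, v, s, p, k, p] (5 distinct), len 9
add d: window [v, s, p, k, p, d] (5 distinct), len 6
add v: window [v, s, p, k, p, d, v] (5 distinct), len 7
Longest length with ≤5 distinct: 14.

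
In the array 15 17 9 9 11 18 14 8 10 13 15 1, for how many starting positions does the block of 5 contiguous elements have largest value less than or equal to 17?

3

(15, 17, 9, 9, 11) → max 17  ≤ 17 ✓
(17, 9, 9, 11, 18) → max 18
(9, 9, 11, 18, 14) → max 18
(9, 11, 18, 14, 8) → max 18
(11, 18, 14, 8, 10) → max 18
(18, 14, 8, 10, 13) → max 18
(14, 8, 10, 13, 15) → max 15  ≤ 17 ✓
(8, 10, 13, 15, 1) → max 15  ≤ 17 ✓
3 windows satisfy the condition.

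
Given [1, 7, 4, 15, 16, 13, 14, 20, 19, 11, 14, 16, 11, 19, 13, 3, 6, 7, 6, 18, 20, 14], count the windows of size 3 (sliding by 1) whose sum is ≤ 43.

12

[1, 7, 4] → sum 12  ≤ 43 ✓
[7, 4, 15] → sum 26  ≤ 43 ✓
[4, 15, 16] → sum 35  ≤ 43 ✓
[15, 16, 13] → sum 44
[16, 13, 14] → sum 43  ≤ 43 ✓
[13, 14, 20] → sum 47
[14, 20, 19] → sum 53
[20, 19, 11] → sum 50
[19, 11, 14] → sum 44
[11, 14, 16] → sum 41  ≤ 43 ✓
[14, 16, 11] → sum 41  ≤ 43 ✓
[16, 11, 19] → sum 46
[11, 19, 13] → sum 43  ≤ 43 ✓
[19, 13, 3] → sum 35  ≤ 43 ✓
[13, 3, 6] → sum 22  ≤ 43 ✓
[3, 6, 7] → sum 16  ≤ 43 ✓
[6, 7, 6] → sum 19  ≤ 43 ✓
[7, 6, 18] → sum 31  ≤ 43 ✓
[6, 18, 20] → sum 44
[18, 20, 14] → sum 52
12 windows satisfy the condition.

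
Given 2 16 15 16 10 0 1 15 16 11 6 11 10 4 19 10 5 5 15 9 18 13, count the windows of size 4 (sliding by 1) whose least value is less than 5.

(2, 16, 15, 16) → min 2  < 5 ✓
(16, 15, 16, 10) → min 10
(15, 16, 10, 0) → min 0  < 5 ✓
(16, 10, 0, 1) → min 0  < 5 ✓
(10, 0, 1, 15) → min 0  < 5 ✓
(0, 1, 15, 16) → min 0  < 5 ✓
(1, 15, 16, 11) → min 1  < 5 ✓
(15, 16, 11, 6) → min 6
(16, 11, 6, 11) → min 6
(11, 6, 11, 10) → min 6
(6, 11, 10, 4) → min 4  < 5 ✓
(11, 10, 4, 19) → min 4  < 5 ✓
(10, 4, 19, 10) → min 4  < 5 ✓
(4, 19, 10, 5) → min 4  < 5 ✓
(19, 10, 5, 5) → min 5
(10, 5, 5, 15) → min 5
(5, 5, 15, 9) → min 5
(5, 15, 9, 18) → min 5
(15, 9, 18, 13) → min 9
10 windows satisfy the condition.

10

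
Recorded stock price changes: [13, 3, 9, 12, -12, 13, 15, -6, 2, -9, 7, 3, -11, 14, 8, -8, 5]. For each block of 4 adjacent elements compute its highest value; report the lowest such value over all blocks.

7

Each size-4 window and its max:
13 3 9 12 → max 13
3 9 12 -12 → max 12
9 12 -12 13 → max 13
12 -12 13 15 → max 15
-12 13 15 -6 → max 15
13 15 -6 2 → max 15
15 -6 2 -9 → max 15
-6 2 -9 7 → max 7
2 -9 7 3 → max 7
-9 7 3 -11 → max 7
7 3 -11 14 → max 14
3 -11 14 8 → max 14
-11 14 8 -8 → max 14
14 8 -8 5 → max 14
Lowest of these is 7.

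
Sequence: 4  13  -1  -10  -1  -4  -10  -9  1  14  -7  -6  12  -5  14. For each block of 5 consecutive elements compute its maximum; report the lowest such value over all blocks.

-1

4 13 -1 -10 -1 → max 13
13 -1 -10 -1 -4 → max 13
-1 -10 -1 -4 -10 → max -1
-10 -1 -4 -10 -9 → max -1
-1 -4 -10 -9 1 → max 1
-4 -10 -9 1 14 → max 14
-10 -9 1 14 -7 → max 14
-9 1 14 -7 -6 → max 14
1 14 -7 -6 12 → max 14
14 -7 -6 12 -5 → max 14
-7 -6 12 -5 14 → max 14
Lowest of these is -1.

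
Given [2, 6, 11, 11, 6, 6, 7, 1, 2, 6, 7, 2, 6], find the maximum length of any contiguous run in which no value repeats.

4

add 2: [2] len 1
add 6: [2, 6] len 2
add 11: [2, 6, 11] len 3
add 11 (repeat 11, move left end past it): [11] len 1
add 6: [11, 6] len 2
add 6 (repeat 6, move left end past it): [6] len 1
add 7: [6, 7] len 2
add 1: [6, 7, 1] len 3
add 2: [6, 7, 1, 2] len 4
add 6 (repeat 6, move left end past it): [7, 1, 2, 6] len 4
add 7 (repeat 7, move left end past it): [1, 2, 6, 7] len 4
add 2 (repeat 2, move left end past it): [6, 7, 2] len 3
add 6 (repeat 6, move left end past it): [7, 2, 6] len 3
Longest all-distinct length: 4.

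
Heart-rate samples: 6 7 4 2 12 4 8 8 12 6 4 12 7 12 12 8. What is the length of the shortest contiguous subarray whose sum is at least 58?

Extend right; whenever the sum reaches 58, record the length and shrink from the left:
add 6: running sum 6 < 58
add 7: running sum 13 < 58
add 4: running sum 17 < 58
add 2: running sum 19 < 58
add 12: running sum 31 < 58
add 4: running sum 35 < 58
add 8: running sum 43 < 58
add 8: running sum 51 < 58
add 12: shortest ending here [6, 7, 4, 2, 12, 4, 8, 8, 12] sum 63, len 9
add 6: shortest ending here [7, 4, 2, 12, 4, 8, 8, 12, 6] sum 63, len 9
add 4: shortest ending here [4, 2, 12, 4, 8, 8, 12, 6, 4] sum 60, len 9
add 12: shortest ending here [12, 4, 8, 8, 12, 6, 4, 12] sum 66, len 8
add 7: shortest ending here [4, 8, 8, 12, 6, 4, 12, 7] sum 61, len 8
add 12: shortest ending here [8, 12, 6, 4, 12, 7, 12] sum 61, len 7
add 12: shortest ending here [12, 6, 4, 12, 7, 12, 12] sum 65, len 7
add 8: shortest ending here [6, 4, 12, 7, 12, 12, 8] sum 61, len 7
Shortest qualifying length: 7.

7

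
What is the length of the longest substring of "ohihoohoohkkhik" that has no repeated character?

3

add o: [o] len 1
add h: [o, h] len 2
add i: [o, h, i] len 3
add h (repeat h, move left end past it): [i, h] len 2
add o: [i, h, o] len 3
add o (repeat o, move left end past it): [o] len 1
add h: [o, h] len 2
add o (repeat o, move left end past it): [h, o] len 2
add o (repeat o, move left end past it): [o] len 1
add h: [o, h] len 2
add k: [o, h, k] len 3
add k (repeat k, move left end past it): [k] len 1
add h: [k, h] len 2
add i: [k, h, i] len 3
add k (repeat k, move left end past it): [h, i, k] len 3
Longest all-distinct length: 3.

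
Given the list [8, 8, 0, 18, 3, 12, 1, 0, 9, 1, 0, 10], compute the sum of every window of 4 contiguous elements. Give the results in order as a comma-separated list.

34, 29, 33, 34, 16, 22, 11, 10, 20

8 8 0 18 → sum 34
8 0 18 3 → sum 29
0 18 3 12 → sum 33
18 3 12 1 → sum 34
3 12 1 0 → sum 16
12 1 0 9 → sum 22
1 0 9 1 → sum 11
0 9 1 0 → sum 10
9 1 0 10 → sum 20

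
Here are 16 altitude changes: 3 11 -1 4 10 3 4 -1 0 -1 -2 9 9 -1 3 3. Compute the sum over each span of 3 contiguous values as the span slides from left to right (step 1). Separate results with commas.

(3, 11, -1) → sum 13
(11, -1, 4) → sum 14
(-1, 4, 10) → sum 13
(4, 10, 3) → sum 17
(10, 3, 4) → sum 17
(3, 4, -1) → sum 6
(4, -1, 0) → sum 3
(-1, 0, -1) → sum -2
(0, -1, -2) → sum -3
(-1, -2, 9) → sum 6
(-2, 9, 9) → sum 16
(9, 9, -1) → sum 17
(9, -1, 3) → sum 11
(-1, 3, 3) → sum 5

13, 14, 13, 17, 17, 6, 3, -2, -3, 6, 16, 17, 11, 5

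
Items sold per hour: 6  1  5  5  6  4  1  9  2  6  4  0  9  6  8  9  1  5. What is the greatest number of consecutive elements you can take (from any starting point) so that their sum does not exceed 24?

→ 6: sum 6, len 1
→ 1: sum 7, len 2
→ 5: sum 12, len 3
→ 5: sum 17, len 4
→ 6: sum 23, len 5
→ 4 (dropped 6): sum 21, len 5
→ 1: sum 22, len 6
→ 9 (dropped 1, 5, 5): sum 20, len 4
→ 2: sum 22, len 5
→ 6 (dropped 6): sum 22, len 5
→ 4 (dropped 4): sum 22, len 5
→ 0: sum 22, len 6
→ 9 (dropped 1, 9): sum 21, len 5
→ 6 (dropped 2, 6): sum 19, len 4
→ 8 (dropped 4): sum 23, len 4
→ 9 (dropped 0, 9): sum 23, len 3
→ 1: sum 24, len 4
→ 5 (dropped 6): sum 23, len 4
Longest length seen: 6.

6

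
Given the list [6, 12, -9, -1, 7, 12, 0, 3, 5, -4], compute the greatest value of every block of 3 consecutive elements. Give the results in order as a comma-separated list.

12, 12, 7, 12, 12, 12, 5, 5

(6, 12, -9) → max 12
(12, -9, -1) → max 12
(-9, -1, 7) → max 7
(-1, 7, 12) → max 12
(7, 12, 0) → max 12
(12, 0, 3) → max 12
(0, 3, 5) → max 5
(3, 5, -4) → max 5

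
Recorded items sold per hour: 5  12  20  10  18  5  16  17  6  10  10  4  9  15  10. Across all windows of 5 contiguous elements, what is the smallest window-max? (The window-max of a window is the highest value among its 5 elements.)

Each size-5 window and its max:
5 12 20 10 18 → max 20
12 20 10 18 5 → max 20
20 10 18 5 16 → max 20
10 18 5 16 17 → max 18
18 5 16 17 6 → max 18
5 16 17 6 10 → max 17
16 17 6 10 10 → max 17
17 6 10 10 4 → max 17
6 10 10 4 9 → max 10
10 10 4 9 15 → max 15
10 4 9 15 10 → max 15
Smallest of these is 10.

10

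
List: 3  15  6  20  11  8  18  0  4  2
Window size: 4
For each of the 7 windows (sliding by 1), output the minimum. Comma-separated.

[3, 15, 6, 20] → min 3
[15, 6, 20, 11] → min 6
[6, 20, 11, 8] → min 6
[20, 11, 8, 18] → min 8
[11, 8, 18, 0] → min 0
[8, 18, 0, 4] → min 0
[18, 0, 4, 2] → min 0

3, 6, 6, 8, 0, 0, 0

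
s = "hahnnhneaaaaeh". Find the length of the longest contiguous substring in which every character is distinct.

4

add h: [h] len 1
add a: [h, a] len 2
add h (repeat h, move left end past it): [a, h] len 2
add n: [a, h, n] len 3
add n (repeat n, move left end past it): [n] len 1
add h: [n, h] len 2
add n (repeat n, move left end past it): [h, n] len 2
add e: [h, n, e] len 3
add a: [h, n, e, a] len 4
add a (repeat a, move left end past it): [a] len 1
add a (repeat a, move left end past it): [a] len 1
add a (repeat a, move left end past it): [a] len 1
add e: [a, e] len 2
add h: [a, e, h] len 3
Longest all-distinct length: 4.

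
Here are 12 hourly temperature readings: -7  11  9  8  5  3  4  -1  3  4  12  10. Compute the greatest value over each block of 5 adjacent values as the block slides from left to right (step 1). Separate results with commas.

Sliding a size-5 window across the 12 values:
-7 11 9 8 5 → max 11
11 9 8 5 3 → max 11
9 8 5 3 4 → max 9
8 5 3 4 -1 → max 8
5 3 4 -1 3 → max 5
3 4 -1 3 4 → max 4
4 -1 3 4 12 → max 12
-1 3 4 12 10 → max 12

11, 11, 9, 8, 5, 4, 12, 12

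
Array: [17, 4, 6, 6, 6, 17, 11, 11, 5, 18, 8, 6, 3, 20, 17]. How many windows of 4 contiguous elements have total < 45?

9

(17, 4, 6, 6) → sum 33  < 45 ✓
(4, 6, 6, 6) → sum 22  < 45 ✓
(6, 6, 6, 17) → sum 35  < 45 ✓
(6, 6, 17, 11) → sum 40  < 45 ✓
(6, 17, 11, 11) → sum 45
(17, 11, 11, 5) → sum 44  < 45 ✓
(11, 11, 5, 18) → sum 45
(11, 5, 18, 8) → sum 42  < 45 ✓
(5, 18, 8, 6) → sum 37  < 45 ✓
(18, 8, 6, 3) → sum 35  < 45 ✓
(8, 6, 3, 20) → sum 37  < 45 ✓
(6, 3, 20, 17) → sum 46
9 windows satisfy the condition.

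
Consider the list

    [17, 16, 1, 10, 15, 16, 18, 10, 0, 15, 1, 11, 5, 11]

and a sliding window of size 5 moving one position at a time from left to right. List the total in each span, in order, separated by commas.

59, 58, 60, 69, 59, 59, 44, 37, 32, 43

(17, 16, 1, 10, 15) → sum 59
(16, 1, 10, 15, 16) → sum 58
(1, 10, 15, 16, 18) → sum 60
(10, 15, 16, 18, 10) → sum 69
(15, 16, 18, 10, 0) → sum 59
(16, 18, 10, 0, 15) → sum 59
(18, 10, 0, 15, 1) → sum 44
(10, 0, 15, 1, 11) → sum 37
(0, 15, 1, 11, 5) → sum 32
(15, 1, 11, 5, 11) → sum 43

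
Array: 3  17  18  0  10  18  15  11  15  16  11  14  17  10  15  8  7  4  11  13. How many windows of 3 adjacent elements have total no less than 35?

(3, 17, 18) → sum 38  ≥ 35 ✓
(17, 18, 0) → sum 35  ≥ 35 ✓
(18, 0, 10) → sum 28
(0, 10, 18) → sum 28
(10, 18, 15) → sum 43  ≥ 35 ✓
(18, 15, 11) → sum 44  ≥ 35 ✓
(15, 11, 15) → sum 41  ≥ 35 ✓
(11, 15, 16) → sum 42  ≥ 35 ✓
(15, 16, 11) → sum 42  ≥ 35 ✓
(16, 11, 14) → sum 41  ≥ 35 ✓
(11, 14, 17) → sum 42  ≥ 35 ✓
(14, 17, 10) → sum 41  ≥ 35 ✓
(17, 10, 15) → sum 42  ≥ 35 ✓
(10, 15, 8) → sum 33
(15, 8, 7) → sum 30
(8, 7, 4) → sum 19
(7, 4, 11) → sum 22
(4, 11, 13) → sum 28
11 windows satisfy the condition.

11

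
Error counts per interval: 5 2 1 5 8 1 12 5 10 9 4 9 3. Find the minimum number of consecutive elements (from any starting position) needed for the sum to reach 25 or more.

add 5: running sum 5 < 25
add 2: running sum 7 < 25
add 1: running sum 8 < 25
add 5: running sum 13 < 25
add 8: running sum 21 < 25
add 1: running sum 22 < 25
end 6: [5, 8, 1, 12] sum 26, len 4
end 7: [8, 1, 12, 5] sum 26, len 4
end 8: [12, 5, 10] sum 27, len 3
end 9: [12, 5, 10, 9] sum 36, len 4
end 10: [5, 10, 9, 4] sum 28, len 4
end 11: [10, 9, 4, 9] sum 32, len 4
end 12: [9, 4, 9, 3] sum 25, len 4
Shortest qualifying length: 3.

3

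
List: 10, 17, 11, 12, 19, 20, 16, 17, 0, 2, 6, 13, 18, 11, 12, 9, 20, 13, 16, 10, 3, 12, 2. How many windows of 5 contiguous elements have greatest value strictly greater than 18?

[10, 17, 11, 12, 19] → max 19  > 18 ✓
[17, 11, 12, 19, 20] → max 20  > 18 ✓
[11, 12, 19, 20, 16] → max 20  > 18 ✓
[12, 19, 20, 16, 17] → max 20  > 18 ✓
[19, 20, 16, 17, 0] → max 20  > 18 ✓
[20, 16, 17, 0, 2] → max 20  > 18 ✓
[16, 17, 0, 2, 6] → max 17
[17, 0, 2, 6, 13] → max 17
[0, 2, 6, 13, 18] → max 18
[2, 6, 13, 18, 11] → max 18
[6, 13, 18, 11, 12] → max 18
[13, 18, 11, 12, 9] → max 18
[18, 11, 12, 9, 20] → max 20  > 18 ✓
[11, 12, 9, 20, 13] → max 20  > 18 ✓
[12, 9, 20, 13, 16] → max 20  > 18 ✓
[9, 20, 13, 16, 10] → max 20  > 18 ✓
[20, 13, 16, 10, 3] → max 20  > 18 ✓
[13, 16, 10, 3, 12] → max 16
[16, 10, 3, 12, 2] → max 16
11 windows satisfy the condition.

11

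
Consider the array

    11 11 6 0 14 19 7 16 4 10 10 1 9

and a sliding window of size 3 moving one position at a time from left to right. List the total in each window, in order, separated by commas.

Sliding a size-3 window across the 13 values:
11 11 6 → sum 28
11 6 0 → sum 17
6 0 14 → sum 20
0 14 19 → sum 33
14 19 7 → sum 40
19 7 16 → sum 42
7 16 4 → sum 27
16 4 10 → sum 30
4 10 10 → sum 24
10 10 1 → sum 21
10 1 9 → sum 20

28, 17, 20, 33, 40, 42, 27, 30, 24, 21, 20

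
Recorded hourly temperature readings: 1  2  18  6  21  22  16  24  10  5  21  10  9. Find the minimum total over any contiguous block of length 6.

70

[1, 2, 18, 6, 21, 22] → sum 70
[2, 18, 6, 21, 22, 16] → sum 85
[18, 6, 21, 22, 16, 24] → sum 107
[6, 21, 22, 16, 24, 10] → sum 99
[21, 22, 16, 24, 10, 5] → sum 98
[22, 16, 24, 10, 5, 21] → sum 98
[16, 24, 10, 5, 21, 10] → sum 86
[24, 10, 5, 21, 10, 9] → sum 79
Minimum of these is 70.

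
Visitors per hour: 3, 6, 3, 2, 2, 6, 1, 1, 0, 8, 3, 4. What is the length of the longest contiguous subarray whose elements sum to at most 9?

4

Extend to the right; shrink from the left whenever the sum exceeds 9:
[3] sum 3 len 1
[3, 6] sum 9 len 2
[6, 3] sum 9 len 2
[3, 2] sum 5 len 2
[3, 2, 2] sum 7 len 3
[2, 6] sum 8 len 2
[2, 6, 1] sum 9 len 3
[6, 1, 1] sum 8 len 3
[6, 1, 1, 0] sum 8 len 4
[1, 0, 8] sum 9 len 3
[3] sum 3 len 1
[3, 4] sum 7 len 2
Longest length seen: 4.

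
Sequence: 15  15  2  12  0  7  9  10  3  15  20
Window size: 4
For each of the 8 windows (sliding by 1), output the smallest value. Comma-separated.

[15, 15, 2, 12] → min 2
[15, 2, 12, 0] → min 0
[2, 12, 0, 7] → min 0
[12, 0, 7, 9] → min 0
[0, 7, 9, 10] → min 0
[7, 9, 10, 3] → min 3
[9, 10, 3, 15] → min 3
[10, 3, 15, 20] → min 3

2, 0, 0, 0, 0, 3, 3, 3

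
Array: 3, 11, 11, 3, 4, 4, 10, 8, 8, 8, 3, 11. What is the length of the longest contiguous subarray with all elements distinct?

[3] len 1
[3, 11] len 2
[11] len 1
[11, 3] len 2
[11, 3, 4] len 3
[4] len 1
[4, 10] len 2
[4, 10, 8] len 3
[8] len 1
[8] len 1
[8, 3] len 2
[8, 3, 11] len 3
Longest all-distinct length: 3.

3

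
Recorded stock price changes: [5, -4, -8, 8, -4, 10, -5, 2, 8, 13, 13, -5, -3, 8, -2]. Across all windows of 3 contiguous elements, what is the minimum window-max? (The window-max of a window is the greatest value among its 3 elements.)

Window maxs for each of the 13 positions:
[5, -4, -8] → max 5
[-4, -8, 8] → max 8
[-8, 8, -4] → max 8
[8, -4, 10] → max 10
[-4, 10, -5] → max 10
[10, -5, 2] → max 10
[-5, 2, 8] → max 8
[2, 8, 13] → max 13
[8, 13, 13] → max 13
[13, 13, -5] → max 13
[13, -5, -3] → max 13
[-5, -3, 8] → max 8
[-3, 8, -2] → max 8
Minimum of these is 5.

5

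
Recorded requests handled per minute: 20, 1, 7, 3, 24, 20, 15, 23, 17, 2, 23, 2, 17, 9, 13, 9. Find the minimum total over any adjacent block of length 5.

50

Window sums for each of the 12 positions:
20 1 7 3 24 → sum 55
1 7 3 24 20 → sum 55
7 3 24 20 15 → sum 69
3 24 20 15 23 → sum 85
24 20 15 23 17 → sum 99
20 15 23 17 2 → sum 77
15 23 17 2 23 → sum 80
23 17 2 23 2 → sum 67
17 2 23 2 17 → sum 61
2 23 2 17 9 → sum 53
23 2 17 9 13 → sum 64
2 17 9 13 9 → sum 50
Minimum of these is 50.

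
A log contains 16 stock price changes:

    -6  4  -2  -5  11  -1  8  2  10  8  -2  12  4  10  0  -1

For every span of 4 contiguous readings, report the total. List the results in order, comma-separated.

-9, 8, 3, 13, 20, 19, 28, 18, 28, 22, 24, 26, 13

-6 4 -2 -5 → sum -9
4 -2 -5 11 → sum 8
-2 -5 11 -1 → sum 3
-5 11 -1 8 → sum 13
11 -1 8 2 → sum 20
-1 8 2 10 → sum 19
8 2 10 8 → sum 28
2 10 8 -2 → sum 18
10 8 -2 12 → sum 28
8 -2 12 4 → sum 22
-2 12 4 10 → sum 24
12 4 10 0 → sum 26
4 10 0 -1 → sum 13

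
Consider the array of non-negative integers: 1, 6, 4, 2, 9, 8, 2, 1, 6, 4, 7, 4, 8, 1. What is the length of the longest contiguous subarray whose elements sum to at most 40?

9

[1] sum 1 len 1
[1, 6] sum 7 len 2
[1, 6, 4] sum 11 len 3
[1, 6, 4, 2] sum 13 len 4
[1, 6, 4, 2, 9] sum 22 len 5
[1, 6, 4, 2, 9, 8] sum 30 len 6
[1, 6, 4, 2, 9, 8, 2] sum 32 len 7
[1, 6, 4, 2, 9, 8, 2, 1] sum 33 len 8
[1, 6, 4, 2, 9, 8, 2, 1, 6] sum 39 len 9
[4, 2, 9, 8, 2, 1, 6, 4] sum 36 len 8
[2, 9, 8, 2, 1, 6, 4, 7] sum 39 len 8
[8, 2, 1, 6, 4, 7, 4] sum 32 len 7
[8, 2, 1, 6, 4, 7, 4, 8] sum 40 len 8
[2, 1, 6, 4, 7, 4, 8, 1] sum 33 len 8
Longest length seen: 9.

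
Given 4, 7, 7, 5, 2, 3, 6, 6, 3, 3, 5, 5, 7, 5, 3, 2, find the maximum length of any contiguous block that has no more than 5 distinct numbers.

15

add 4: window [4] (1 distinct), len 1
add 7: window [4, 7] (2 distinct), len 2
add 7: window [4, 7, 7] (2 distinct), len 3
add 5: window [4, 7, 7, 5] (3 distinct), len 4
add 2: window [4, 7, 7, 5, 2] (4 distinct), len 5
add 3: window [4, 7, 7, 5, 2, 3] (5 distinct), len 6
add 6: window [7, 7, 5, 2, 3, 6] (5 distinct), len 6
add 6: window [7, 7, 5, 2, 3, 6, 6] (5 distinct), len 7
add 3: window [7, 7, 5, 2, 3, 6, 6, 3] (5 distinct), len 8
add 3: window [7, 7, 5, 2, 3, 6, 6, 3, 3] (5 distinct), len 9
add 5: window [7, 7, 5, 2, 3, 6, 6, 3, 3, 5] (5 distinct), len 10
add 5: window [7, 7, 5, 2, 3, 6, 6, 3, 3, 5, 5] (5 distinct), len 11
add 7: window [7, 7, 5, 2, 3, 6, 6, 3, 3, 5, 5, 7] (5 distinct), len 12
add 5: window [7, 7, 5, 2, 3, 6, 6, 3, 3, 5, 5, 7, 5] (5 distinct), len 13
add 3: window [7, 7, 5, 2, 3, 6, 6, 3, 3, 5, 5, 7, 5, 3] (5 distinct), len 14
add 2: window [7, 7, 5, 2, 3, 6, 6, 3, 3, 5, 5, 7, 5, 3, 2] (5 distinct), len 15
Longest length with ≤5 distinct: 15.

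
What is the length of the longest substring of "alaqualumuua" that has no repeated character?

4

add a: [a] len 1
add l: [a, l] len 2
add a (repeat a, move left end past it): [l, a] len 2
add q: [l, a, q] len 3
add u: [l, a, q, u] len 4
add a (repeat a, move left end past it): [q, u, a] len 3
add l: [q, u, a, l] len 4
add u (repeat u, move left end past it): [a, l, u] len 3
add m: [a, l, u, m] len 4
add u (repeat u, move left end past it): [m, u] len 2
add u (repeat u, move left end past it): [u] len 1
add a: [u, a] len 2
Longest all-distinct length: 4.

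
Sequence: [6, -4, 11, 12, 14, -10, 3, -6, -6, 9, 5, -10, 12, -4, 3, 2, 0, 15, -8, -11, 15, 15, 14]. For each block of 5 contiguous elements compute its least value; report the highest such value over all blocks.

-4

Window mins for each of the 19 positions:
[6, -4, 11, 12, 14] → min -4
[-4, 11, 12, 14, -10] → min -10
[11, 12, 14, -10, 3] → min -10
[12, 14, -10, 3, -6] → min -10
[14, -10, 3, -6, -6] → min -10
[-10, 3, -6, -6, 9] → min -10
[3, -6, -6, 9, 5] → min -6
[-6, -6, 9, 5, -10] → min -10
[-6, 9, 5, -10, 12] → min -10
[9, 5, -10, 12, -4] → min -10
[5, -10, 12, -4, 3] → min -10
[-10, 12, -4, 3, 2] → min -10
[12, -4, 3, 2, 0] → min -4
[-4, 3, 2, 0, 15] → min -4
[3, 2, 0, 15, -8] → min -8
[2, 0, 15, -8, -11] → min -11
[0, 15, -8, -11, 15] → min -11
[15, -8, -11, 15, 15] → min -11
[-8, -11, 15, 15, 14] → min -11
Highest of these is -4.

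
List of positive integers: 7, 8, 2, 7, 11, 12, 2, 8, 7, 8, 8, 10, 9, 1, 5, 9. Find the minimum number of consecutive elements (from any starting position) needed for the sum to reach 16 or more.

2

add 7: running sum 7 < 16
add 8: running sum 15 < 16
add 2: shortest ending here [7, 8, 2] sum 17, len 3
add 7: shortest ending here [8, 2, 7] sum 17, len 3
add 11: shortest ending here [7, 11] sum 18, len 2
add 12: shortest ending here [11, 12] sum 23, len 2
add 2: shortest ending here [11, 12, 2] sum 25, len 3
add 8: shortest ending here [12, 2, 8] sum 22, len 3
add 7: shortest ending here [2, 8, 7] sum 17, len 3
add 8: shortest ending here [8, 7, 8] sum 23, len 3
add 8: shortest ending here [8, 8] sum 16, len 2
add 10: shortest ending here [8, 10] sum 18, len 2
add 9: shortest ending here [10, 9] sum 19, len 2
add 1: shortest ending here [10, 9, 1] sum 20, len 3
add 5: shortest ending here [10, 9, 1, 5] sum 25, len 4
add 9: shortest ending here [9, 1, 5, 9] sum 24, len 4
Shortest qualifying length: 2.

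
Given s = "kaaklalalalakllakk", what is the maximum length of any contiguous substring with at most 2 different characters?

add k: window [k] (1 distinct), len 1
add a: window [k, a] (2 distinct), len 2
add a: window [k, a, a] (2 distinct), len 3
add k: window [k, a, a, k] (2 distinct), len 4
add l: window [k, l] (2 distinct), len 2
add a: window [l, a] (2 distinct), len 2
add l: window [l, a, l] (2 distinct), len 3
add a: window [l, a, l, a] (2 distinct), len 4
add l: window [l, a, l, a, l] (2 distinct), len 5
add a: window [l, a, l, a, l, a] (2 distinct), len 6
add l: window [l, a, l, a, l, a, l] (2 distinct), len 7
add a: window [l, a, l, a, l, a, l, a] (2 distinct), len 8
add k: window [a, k] (2 distinct), len 2
add l: window [k, l] (2 distinct), len 2
add l: window [k, l, l] (2 distinct), len 3
add a: window [l, l, a] (2 distinct), len 3
add k: window [a, k] (2 distinct), len 2
add k: window [a, k, k] (2 distinct), len 3
Longest length with ≤2 distinct: 8.

8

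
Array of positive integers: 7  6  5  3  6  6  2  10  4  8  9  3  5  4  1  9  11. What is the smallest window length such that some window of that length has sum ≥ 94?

17

Extend right; whenever the sum reaches 94, record the length and shrink from the left:
add 7: running sum 7 < 94
add 6: running sum 13 < 94
add 5: running sum 18 < 94
add 3: running sum 21 < 94
add 6: running sum 27 < 94
add 6: running sum 33 < 94
add 2: running sum 35 < 94
add 10: running sum 45 < 94
add 4: running sum 49 < 94
add 8: running sum 57 < 94
add 9: running sum 66 < 94
add 3: running sum 69 < 94
add 5: running sum 74 < 94
add 4: running sum 78 < 94
add 1: running sum 79 < 94
add 9: running sum 88 < 94
end 16: [7, 6, 5, 3, 6, 6, 2, 10, 4, 8, 9, 3, 5, 4, 1, 9, 11] sum 99, len 17
Shortest qualifying length: 17.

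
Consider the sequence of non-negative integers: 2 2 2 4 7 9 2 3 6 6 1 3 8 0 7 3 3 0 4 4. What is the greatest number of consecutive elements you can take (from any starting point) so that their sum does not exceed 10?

4

[2] sum 2 len 1
[2, 2] sum 4 len 2
[2, 2, 2] sum 6 len 3
[2, 2, 2, 4] sum 10 len 4
[7] sum 7 len 1
[9] sum 9 len 1
[2] sum 2 len 1
[2, 3] sum 5 len 2
[3, 6] sum 9 len 2
[6] sum 6 len 1
[6, 1] sum 7 len 2
[6, 1, 3] sum 10 len 3
[8] sum 8 len 1
[8, 0] sum 8 len 2
[0, 7] sum 7 len 2
[0, 7, 3] sum 10 len 3
[3, 3] sum 6 len 2
[3, 3, 0] sum 6 len 3
[3, 3, 0, 4] sum 10 len 4
[0, 4, 4] sum 8 len 3
Longest length seen: 4.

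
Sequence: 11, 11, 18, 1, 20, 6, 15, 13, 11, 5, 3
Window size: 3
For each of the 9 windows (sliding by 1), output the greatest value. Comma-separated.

11 11 18 → max 18
11 18 1 → max 18
18 1 20 → max 20
1 20 6 → max 20
20 6 15 → max 20
6 15 13 → max 15
15 13 11 → max 15
13 11 5 → max 13
11 5 3 → max 11

18, 18, 20, 20, 20, 15, 15, 13, 11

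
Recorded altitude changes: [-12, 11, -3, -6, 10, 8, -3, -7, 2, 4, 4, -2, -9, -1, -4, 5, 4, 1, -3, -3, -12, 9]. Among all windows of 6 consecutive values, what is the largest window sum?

(-12, 11, -3, -6, 10, 8) → sum 8
(11, -3, -6, 10, 8, -3) → sum 17
(-3, -6, 10, 8, -3, -7) → sum -1
(-6, 10, 8, -3, -7, 2) → sum 4
(10, 8, -3, -7, 2, 4) → sum 14
(8, -3, -7, 2, 4, 4) → sum 8
(-3, -7, 2, 4, 4, -2) → sum -2
(-7, 2, 4, 4, -2, -9) → sum -8
(2, 4, 4, -2, -9, -1) → sum -2
(4, 4, -2, -9, -1, -4) → sum -8
(4, -2, -9, -1, -4, 5) → sum -7
(-2, -9, -1, -4, 5, 4) → sum -7
(-9, -1, -4, 5, 4, 1) → sum -4
(-1, -4, 5, 4, 1, -3) → sum 2
(-4, 5, 4, 1, -3, -3) → sum 0
(5, 4, 1, -3, -3, -12) → sum -8
(4, 1, -3, -3, -12, 9) → sum -4
Largest of these is 17.

17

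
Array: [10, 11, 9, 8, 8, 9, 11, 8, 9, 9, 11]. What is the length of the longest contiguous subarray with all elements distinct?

4

add 10: [10] len 1
add 11: [10, 11] len 2
add 9: [10, 11, 9] len 3
add 8: [10, 11, 9, 8] len 4
add 8 (repeat 8, move left end past it): [8] len 1
add 9: [8, 9] len 2
add 11: [8, 9, 11] len 3
add 8 (repeat 8, move left end past it): [9, 11, 8] len 3
add 9 (repeat 9, move left end past it): [11, 8, 9] len 3
add 9 (repeat 9, move left end past it): [9] len 1
add 11: [9, 11] len 2
Longest all-distinct length: 4.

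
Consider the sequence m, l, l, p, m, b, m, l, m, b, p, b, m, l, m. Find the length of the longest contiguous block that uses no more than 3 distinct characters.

6

Extend right; when distinct count exceeds 3, shrink from the left:
[m] 1 distinct, len 1
[m, l] 2 distinct, len 2
[m, l, l] 2 distinct, len 3
[m, l, l, p] 3 distinct, len 4
[m, l, l, p, m] 3 distinct, len 5
[p, m, b] 3 distinct, len 3
[p, m, b, m] 3 distinct, len 4
[m, b, m, l] 3 distinct, len 4
[m, b, m, l, m] 3 distinct, len 5
[m, b, m, l, m, b] 3 distinct, len 6
[m, b, p] 3 distinct, len 3
[m, b, p, b] 3 distinct, len 4
[m, b, p, b, m] 3 distinct, len 5
[b, m, l] 3 distinct, len 3
[b, m, l, m] 3 distinct, len 4
Longest length with ≤3 distinct: 6.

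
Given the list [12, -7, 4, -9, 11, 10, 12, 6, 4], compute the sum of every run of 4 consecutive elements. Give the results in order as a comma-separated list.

0, -1, 16, 24, 39, 32

Sliding a size-4 window across the 9 values:
[12, -7, 4, -9] → sum 0
[-7, 4, -9, 11] → sum -1
[4, -9, 11, 10] → sum 16
[-9, 11, 10, 12] → sum 24
[11, 10, 12, 6] → sum 39
[10, 12, 6, 4] → sum 32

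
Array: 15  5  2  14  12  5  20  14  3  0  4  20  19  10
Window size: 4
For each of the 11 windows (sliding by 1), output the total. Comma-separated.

(15, 5, 2, 14) → sum 36
(5, 2, 14, 12) → sum 33
(2, 14, 12, 5) → sum 33
(14, 12, 5, 20) → sum 51
(12, 5, 20, 14) → sum 51
(5, 20, 14, 3) → sum 42
(20, 14, 3, 0) → sum 37
(14, 3, 0, 4) → sum 21
(3, 0, 4, 20) → sum 27
(0, 4, 20, 19) → sum 43
(4, 20, 19, 10) → sum 53

36, 33, 33, 51, 51, 42, 37, 21, 27, 43, 53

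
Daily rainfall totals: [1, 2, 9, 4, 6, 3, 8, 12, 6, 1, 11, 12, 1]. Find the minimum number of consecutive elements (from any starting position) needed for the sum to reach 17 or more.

2

Extend right; whenever the sum reaches 17, record the length and shrink from the left:
add 1: running sum 1 < 17
add 2: running sum 3 < 17
add 9: running sum 12 < 17
add 4: running sum 16 < 17
end 4: [9, 4, 6] sum 19, len 3
end 5: [9, 4, 6, 3] sum 22, len 4
end 6: [6, 3, 8] sum 17, len 3
end 7: [8, 12] sum 20, len 2
end 8: [12, 6] sum 18, len 2
end 9: [12, 6, 1] sum 19, len 3
end 10: [6, 1, 11] sum 18, len 3
end 11: [11, 12] sum 23, len 2
end 12: [11, 12, 1] sum 24, len 3
Shortest qualifying length: 2.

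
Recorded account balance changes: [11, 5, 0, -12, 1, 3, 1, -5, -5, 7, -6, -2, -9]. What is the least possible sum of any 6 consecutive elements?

(11, 5, 0, -12, 1, 3) → sum 8
(5, 0, -12, 1, 3, 1) → sum -2
(0, -12, 1, 3, 1, -5) → sum -12
(-12, 1, 3, 1, -5, -5) → sum -17
(1, 3, 1, -5, -5, 7) → sum 2
(3, 1, -5, -5, 7, -6) → sum -5
(1, -5, -5, 7, -6, -2) → sum -10
(-5, -5, 7, -6, -2, -9) → sum -20
Least of these is -20.

-20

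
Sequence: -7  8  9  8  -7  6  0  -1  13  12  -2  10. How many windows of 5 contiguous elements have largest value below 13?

[-7, 8, 9, 8, -7] → max 9  < 13 ✓
[8, 9, 8, -7, 6] → max 9  < 13 ✓
[9, 8, -7, 6, 0] → max 9  < 13 ✓
[8, -7, 6, 0, -1] → max 8  < 13 ✓
[-7, 6, 0, -1, 13] → max 13
[6, 0, -1, 13, 12] → max 13
[0, -1, 13, 12, -2] → max 13
[-1, 13, 12, -2, 10] → max 13
4 windows satisfy the condition.

4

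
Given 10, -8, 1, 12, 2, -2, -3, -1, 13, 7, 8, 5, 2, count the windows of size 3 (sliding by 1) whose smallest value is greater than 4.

2

[10, -8, 1] → min -8
[-8, 1, 12] → min -8
[1, 12, 2] → min 1
[12, 2, -2] → min -2
[2, -2, -3] → min -3
[-2, -3, -1] → min -3
[-3, -1, 13] → min -3
[-1, 13, 7] → min -1
[13, 7, 8] → min 7  > 4 ✓
[7, 8, 5] → min 5  > 4 ✓
[8, 5, 2] → min 2
2 windows satisfy the condition.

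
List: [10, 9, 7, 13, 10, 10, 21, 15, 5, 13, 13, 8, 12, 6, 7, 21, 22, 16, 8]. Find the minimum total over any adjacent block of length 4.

10 9 7 13 → sum 39
9 7 13 10 → sum 39
7 13 10 10 → sum 40
13 10 10 21 → sum 54
10 10 21 15 → sum 56
10 21 15 5 → sum 51
21 15 5 13 → sum 54
15 5 13 13 → sum 46
5 13 13 8 → sum 39
13 13 8 12 → sum 46
13 8 12 6 → sum 39
8 12 6 7 → sum 33
12 6 7 21 → sum 46
6 7 21 22 → sum 56
7 21 22 16 → sum 66
21 22 16 8 → sum 67
Minimum of these is 33.

33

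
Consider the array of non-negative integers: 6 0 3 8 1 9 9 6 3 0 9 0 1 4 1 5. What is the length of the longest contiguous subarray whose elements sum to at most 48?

12

[6] sum 6 len 1
[6, 0] sum 6 len 2
[6, 0, 3] sum 9 len 3
[6, 0, 3, 8] sum 17 len 4
[6, 0, 3, 8, 1] sum 18 len 5
[6, 0, 3, 8, 1, 9] sum 27 len 6
[6, 0, 3, 8, 1, 9, 9] sum 36 len 7
[6, 0, 3, 8, 1, 9, 9, 6] sum 42 len 8
[6, 0, 3, 8, 1, 9, 9, 6, 3] sum 45 len 9
[6, 0, 3, 8, 1, 9, 9, 6, 3, 0] sum 45 len 10
[0, 3, 8, 1, 9, 9, 6, 3, 0, 9] sum 48 len 10
[0, 3, 8, 1, 9, 9, 6, 3, 0, 9, 0] sum 48 len 11
[8, 1, 9, 9, 6, 3, 0, 9, 0, 1] sum 46 len 10
[1, 9, 9, 6, 3, 0, 9, 0, 1, 4] sum 42 len 10
[1, 9, 9, 6, 3, 0, 9, 0, 1, 4, 1] sum 43 len 11
[1, 9, 9, 6, 3, 0, 9, 0, 1, 4, 1, 5] sum 48 len 12
Longest length seen: 12.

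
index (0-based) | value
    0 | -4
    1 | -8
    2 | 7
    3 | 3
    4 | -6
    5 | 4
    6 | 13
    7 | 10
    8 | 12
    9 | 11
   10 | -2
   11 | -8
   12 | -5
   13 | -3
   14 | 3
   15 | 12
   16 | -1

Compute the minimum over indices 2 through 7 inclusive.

-6

Elements at indices 2..7: 7, 3, -6, 4, 13, 10
min(7, 3, -6, 4, 13, 10) = -6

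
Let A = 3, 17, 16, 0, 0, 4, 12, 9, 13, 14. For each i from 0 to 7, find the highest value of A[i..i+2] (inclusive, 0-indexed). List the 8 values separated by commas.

(3, 17, 16) → max 17
(17, 16, 0) → max 17
(16, 0, 0) → max 16
(0, 0, 4) → max 4
(0, 4, 12) → max 12
(4, 12, 9) → max 12
(12, 9, 13) → max 13
(9, 13, 14) → max 14

17, 17, 16, 4, 12, 12, 13, 14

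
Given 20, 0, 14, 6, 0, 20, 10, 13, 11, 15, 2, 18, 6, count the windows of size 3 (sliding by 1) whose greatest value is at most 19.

7

[20, 0, 14] → max 20
[0, 14, 6] → max 14  ≤ 19 ✓
[14, 6, 0] → max 14  ≤ 19 ✓
[6, 0, 20] → max 20
[0, 20, 10] → max 20
[20, 10, 13] → max 20
[10, 13, 11] → max 13  ≤ 19 ✓
[13, 11, 15] → max 15  ≤ 19 ✓
[11, 15, 2] → max 15  ≤ 19 ✓
[15, 2, 18] → max 18  ≤ 19 ✓
[2, 18, 6] → max 18  ≤ 19 ✓
7 windows satisfy the condition.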